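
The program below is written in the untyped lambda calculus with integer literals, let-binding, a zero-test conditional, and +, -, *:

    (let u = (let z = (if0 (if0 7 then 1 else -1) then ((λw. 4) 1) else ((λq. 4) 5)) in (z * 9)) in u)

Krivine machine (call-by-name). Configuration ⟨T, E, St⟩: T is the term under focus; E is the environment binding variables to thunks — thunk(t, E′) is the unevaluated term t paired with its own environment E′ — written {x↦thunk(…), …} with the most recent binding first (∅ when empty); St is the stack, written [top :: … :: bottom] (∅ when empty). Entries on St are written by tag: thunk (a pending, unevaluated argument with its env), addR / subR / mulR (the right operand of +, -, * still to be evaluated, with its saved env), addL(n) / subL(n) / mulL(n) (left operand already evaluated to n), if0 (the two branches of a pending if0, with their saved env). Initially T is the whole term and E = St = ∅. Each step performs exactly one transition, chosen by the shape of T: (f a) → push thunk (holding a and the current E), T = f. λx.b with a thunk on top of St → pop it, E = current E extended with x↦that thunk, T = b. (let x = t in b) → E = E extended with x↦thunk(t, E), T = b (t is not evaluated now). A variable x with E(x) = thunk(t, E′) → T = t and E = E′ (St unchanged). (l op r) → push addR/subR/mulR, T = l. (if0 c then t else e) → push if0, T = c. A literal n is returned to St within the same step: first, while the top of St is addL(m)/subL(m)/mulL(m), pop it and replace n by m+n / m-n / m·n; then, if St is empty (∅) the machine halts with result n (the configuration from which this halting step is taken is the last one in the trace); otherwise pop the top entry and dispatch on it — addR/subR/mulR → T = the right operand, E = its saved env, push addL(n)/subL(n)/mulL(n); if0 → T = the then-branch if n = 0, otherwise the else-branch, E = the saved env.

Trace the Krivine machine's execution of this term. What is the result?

step 0: [T=(let u = (let z = (if0 (if0 7 then 1 else -1) then ((λw. 4) 1) else ((λq. 4) 5)) in (z * 9)) in u) | E=∅ | St=∅]
step 1: [T=u | E={u↦thunk((let z = (if0 (if0 7 then 1 else -1) then ((λw. 4) 1) else ((λq. 4) 5)) in (z * 9)), ∅)} | St=∅]
step 2: [T=(let z = (if0 (if0 7 then 1 else -1) then ((λw. 4) 1) else ((λq. 4) 5)) in (z * 9)) | E=∅ | St=∅]
step 3: [T=(z * 9) | E={z↦thunk((if0 (if0 7 then 1 else -1) then ((λw. 4) 1) else ((λq. 4) 5)), ∅)} | St=∅]
step 4: [T=z | E={z↦thunk((if0 (if0 7 then 1 else -1) then ((λw. 4) 1) else ((λq. 4) 5)), ∅)} | St=[mulR]]
step 5: [T=(if0 (if0 7 then 1 else -1) then ((λw. 4) 1) else ((λq. 4) 5)) | E=∅ | St=[mulR]]
step 6: [T=(if0 7 then 1 else -1) | E=∅ | St=[if0 :: mulR]]
step 7: [T=7 | E=∅ | St=[if0 :: if0 :: mulR]]
step 8: [T=-1 | E=∅ | St=[if0 :: mulR]]
step 9: [T=((λq. 4) 5) | E=∅ | St=[mulR]]
step 10: [T=(λq. 4) | E=∅ | St=[thunk :: mulR]]
step 11: [T=4 | E={q↦thunk(5, ∅)} | St=[mulR]]
step 12: [T=9 | E={z↦thunk((if0 (if0 7 then 1 else -1) then ((λw. 4) 1) else ((λq. 4) 5)), ∅)} | St=[mulL(4)]]
→ final value 36

Answer: 36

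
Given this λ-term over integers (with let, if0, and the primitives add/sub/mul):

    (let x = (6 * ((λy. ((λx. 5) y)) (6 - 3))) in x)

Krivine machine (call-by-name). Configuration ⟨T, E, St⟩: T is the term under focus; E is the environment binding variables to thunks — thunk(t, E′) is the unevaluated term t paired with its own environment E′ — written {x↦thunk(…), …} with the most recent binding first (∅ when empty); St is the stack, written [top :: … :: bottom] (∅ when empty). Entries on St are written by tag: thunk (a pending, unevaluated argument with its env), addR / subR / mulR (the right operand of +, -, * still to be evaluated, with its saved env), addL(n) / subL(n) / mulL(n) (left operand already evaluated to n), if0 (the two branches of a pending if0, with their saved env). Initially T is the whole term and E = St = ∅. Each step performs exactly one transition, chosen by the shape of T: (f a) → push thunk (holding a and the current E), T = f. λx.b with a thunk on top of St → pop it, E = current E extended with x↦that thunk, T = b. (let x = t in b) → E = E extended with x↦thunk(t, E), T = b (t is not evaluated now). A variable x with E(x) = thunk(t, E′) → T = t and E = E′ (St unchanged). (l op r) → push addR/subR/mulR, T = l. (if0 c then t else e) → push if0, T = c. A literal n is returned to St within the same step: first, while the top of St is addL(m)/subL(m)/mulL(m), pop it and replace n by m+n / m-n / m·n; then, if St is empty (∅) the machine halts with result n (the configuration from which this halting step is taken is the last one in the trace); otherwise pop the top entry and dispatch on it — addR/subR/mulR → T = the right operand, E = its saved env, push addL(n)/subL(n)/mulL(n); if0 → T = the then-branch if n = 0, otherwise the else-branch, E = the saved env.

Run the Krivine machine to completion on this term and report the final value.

step 0: <T=(let x = (6 * ((λy. ((λx. 5) y)) (6 - 3))) in x), E=∅, St=∅>
step 1: <T=x, E={x↦thunk((6 * ((λy. ((λx. 5) y)) (6 - 3))), ∅)}, St=∅>
step 2: <T=(6 * ((λy. ((λx. 5) y)) (6 - 3))), E=∅, St=∅>
step 3: <T=6, E=∅, St=[mulR]>
step 4: <T=((λy. ((λx. 5) y)) (6 - 3)), E=∅, St=[mulL(6)]>
step 5: <T=(λy. ((λx. 5) y)), E=∅, St=[thunk :: mulL(6)]>
step 6: <T=((λx. 5) y), E={y↦thunk((6 - 3), ∅)}, St=[mulL(6)]>
step 7: <T=(λx. 5), E={y↦thunk((6 - 3), ∅)}, St=[thunk :: mulL(6)]>
step 8: <T=5, E={x↦thunk(y, {y↦thunk((6 - 3), ∅)}), y↦thunk((6 - 3), ∅)}, St=[mulL(6)]>
→ final value 30

Answer: 30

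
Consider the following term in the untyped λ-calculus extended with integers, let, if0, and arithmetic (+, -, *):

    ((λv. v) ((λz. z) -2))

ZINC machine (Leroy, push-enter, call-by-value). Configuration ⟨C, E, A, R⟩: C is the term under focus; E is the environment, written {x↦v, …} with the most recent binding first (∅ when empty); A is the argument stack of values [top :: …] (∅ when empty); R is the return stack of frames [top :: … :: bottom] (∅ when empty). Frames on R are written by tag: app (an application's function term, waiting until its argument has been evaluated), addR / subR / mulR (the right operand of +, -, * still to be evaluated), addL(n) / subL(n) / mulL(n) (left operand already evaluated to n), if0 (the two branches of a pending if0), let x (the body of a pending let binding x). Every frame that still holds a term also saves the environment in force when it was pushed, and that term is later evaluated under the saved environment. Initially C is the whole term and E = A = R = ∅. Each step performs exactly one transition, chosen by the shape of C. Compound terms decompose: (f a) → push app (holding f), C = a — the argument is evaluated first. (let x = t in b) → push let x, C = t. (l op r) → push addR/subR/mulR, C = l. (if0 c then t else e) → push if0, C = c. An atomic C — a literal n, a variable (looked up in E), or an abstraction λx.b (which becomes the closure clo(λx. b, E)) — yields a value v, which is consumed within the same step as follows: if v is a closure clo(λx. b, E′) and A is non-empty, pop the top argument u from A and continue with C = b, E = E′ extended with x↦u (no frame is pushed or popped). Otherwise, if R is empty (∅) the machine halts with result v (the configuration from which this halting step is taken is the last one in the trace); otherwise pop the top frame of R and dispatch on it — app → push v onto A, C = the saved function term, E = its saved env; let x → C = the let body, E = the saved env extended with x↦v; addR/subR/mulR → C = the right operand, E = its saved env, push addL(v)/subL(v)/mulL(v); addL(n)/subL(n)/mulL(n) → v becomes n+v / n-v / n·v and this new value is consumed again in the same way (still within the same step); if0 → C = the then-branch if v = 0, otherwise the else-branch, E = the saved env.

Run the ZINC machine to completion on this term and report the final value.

Answer: -2

Derivation:
step 0: ⟨C=((λv. v) ((λz. z) -2)); E=∅; A=∅; R=∅⟩
step 1: ⟨C=((λz. z) -2); E=∅; A=∅; R=[app]⟩
step 2: ⟨C=-2; E=∅; A=∅; R=[app :: app]⟩
step 3: ⟨C=(λz. z); E=∅; A=[-2]; R=[app]⟩
step 4: ⟨C=z; E={z↦-2}; A=∅; R=[app]⟩
step 5: ⟨C=(λv. v); E=∅; A=[-2]; R=∅⟩
step 6: ⟨C=v; E={v↦-2}; A=∅; R=∅⟩
→ final value -2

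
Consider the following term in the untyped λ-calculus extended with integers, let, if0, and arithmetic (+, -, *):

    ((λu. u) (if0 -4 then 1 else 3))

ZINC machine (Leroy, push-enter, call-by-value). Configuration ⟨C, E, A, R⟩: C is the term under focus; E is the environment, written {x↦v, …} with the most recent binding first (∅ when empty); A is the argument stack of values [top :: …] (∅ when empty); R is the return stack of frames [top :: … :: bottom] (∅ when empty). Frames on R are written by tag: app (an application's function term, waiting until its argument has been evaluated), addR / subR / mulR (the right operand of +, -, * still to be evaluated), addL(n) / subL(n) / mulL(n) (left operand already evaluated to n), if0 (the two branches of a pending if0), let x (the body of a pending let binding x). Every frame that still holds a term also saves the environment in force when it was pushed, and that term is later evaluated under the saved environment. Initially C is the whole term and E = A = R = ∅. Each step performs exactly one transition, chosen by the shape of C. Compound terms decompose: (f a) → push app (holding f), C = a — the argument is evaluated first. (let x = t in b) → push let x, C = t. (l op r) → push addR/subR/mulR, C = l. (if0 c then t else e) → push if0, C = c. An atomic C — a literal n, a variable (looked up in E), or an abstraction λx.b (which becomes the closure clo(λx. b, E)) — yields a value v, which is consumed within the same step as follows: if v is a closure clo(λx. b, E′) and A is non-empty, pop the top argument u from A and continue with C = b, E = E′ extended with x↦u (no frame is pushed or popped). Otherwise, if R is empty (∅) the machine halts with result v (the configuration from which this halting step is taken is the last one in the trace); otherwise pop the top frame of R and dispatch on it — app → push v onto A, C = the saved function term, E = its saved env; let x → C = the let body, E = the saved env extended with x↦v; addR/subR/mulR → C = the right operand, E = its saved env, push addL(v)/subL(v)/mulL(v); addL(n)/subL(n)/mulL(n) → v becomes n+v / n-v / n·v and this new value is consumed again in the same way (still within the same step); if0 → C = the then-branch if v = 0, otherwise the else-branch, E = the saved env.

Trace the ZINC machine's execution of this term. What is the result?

Answer: 3

Derivation:
0. <C=((λu. u) (if0 -4 then 1 else 3)), E=∅, A=∅, R=∅>
1. <C=(if0 -4 then 1 else 3), E=∅, A=∅, R=[app]>
2. <C=-4, E=∅, A=∅, R=[if0 :: app]>
3. <C=3, E=∅, A=∅, R=[app]>
4. <C=(λu. u), E=∅, A=[3], R=∅>
5. <C=u, E={u↦3}, A=∅, R=∅>
→ final value 3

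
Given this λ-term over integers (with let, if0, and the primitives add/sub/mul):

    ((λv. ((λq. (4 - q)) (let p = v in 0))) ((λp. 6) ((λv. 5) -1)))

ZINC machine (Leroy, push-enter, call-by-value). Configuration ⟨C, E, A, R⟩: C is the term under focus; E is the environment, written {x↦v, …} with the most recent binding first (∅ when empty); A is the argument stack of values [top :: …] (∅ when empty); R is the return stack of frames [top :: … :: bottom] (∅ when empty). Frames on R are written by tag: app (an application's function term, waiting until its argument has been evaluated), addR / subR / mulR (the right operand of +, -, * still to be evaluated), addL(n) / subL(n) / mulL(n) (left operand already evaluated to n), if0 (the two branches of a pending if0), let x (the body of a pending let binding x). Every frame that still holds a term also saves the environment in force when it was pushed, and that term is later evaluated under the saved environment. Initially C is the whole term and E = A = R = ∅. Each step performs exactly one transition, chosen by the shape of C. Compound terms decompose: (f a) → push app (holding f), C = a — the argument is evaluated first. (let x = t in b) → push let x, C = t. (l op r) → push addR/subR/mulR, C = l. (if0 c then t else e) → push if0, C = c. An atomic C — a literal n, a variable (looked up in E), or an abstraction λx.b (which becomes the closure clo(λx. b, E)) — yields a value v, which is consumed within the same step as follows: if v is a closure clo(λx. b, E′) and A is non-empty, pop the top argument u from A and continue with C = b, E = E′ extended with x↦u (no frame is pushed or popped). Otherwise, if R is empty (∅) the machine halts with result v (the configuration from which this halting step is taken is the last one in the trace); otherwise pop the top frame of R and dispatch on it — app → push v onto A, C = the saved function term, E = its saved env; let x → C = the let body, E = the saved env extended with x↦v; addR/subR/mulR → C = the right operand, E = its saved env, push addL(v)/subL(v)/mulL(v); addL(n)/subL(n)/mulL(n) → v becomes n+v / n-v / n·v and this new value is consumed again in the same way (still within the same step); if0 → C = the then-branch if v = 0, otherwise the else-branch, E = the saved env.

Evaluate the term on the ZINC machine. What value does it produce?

[0] <C=((λv. ((λq. (4 - q)) (let p = v in 0))) ((λp. 6) ((λv. 5) -1))), E=∅, A=∅, R=∅>
[1] <C=((λp. 6) ((λv. 5) -1)), E=∅, A=∅, R=[app]>
[2] <C=((λv. 5) -1), E=∅, A=∅, R=[app :: app]>
[3] <C=-1, E=∅, A=∅, R=[app :: app :: app]>
[4] <C=(λv. 5), E=∅, A=[-1], R=[app :: app]>
[5] <C=5, E={v↦-1}, A=∅, R=[app :: app]>
[6] <C=(λp. 6), E=∅, A=[5], R=[app]>
[7] <C=6, E={p↦5}, A=∅, R=[app]>
[8] <C=(λv. ((λq. (4 - q)) (let p = v in 0))), E=∅, A=[6], R=∅>
[9] <C=((λq. (4 - q)) (let p = v in 0)), E={v↦6}, A=∅, R=∅>
[10] <C=(let p = v in 0), E={v↦6}, A=∅, R=[app]>
[11] <C=v, E={v↦6}, A=∅, R=[let p :: app]>
[12] <C=0, E={p↦6, v↦6}, A=∅, R=[app]>
[13] <C=(λq. (4 - q)), E={v↦6}, A=[0], R=∅>
[14] <C=(4 - q), E={q↦0, v↦6}, A=∅, R=∅>
[15] <C=4, E={q↦0, v↦6}, A=∅, R=[subR]>
[16] <C=q, E={q↦0, v↦6}, A=∅, R=[subL(4)]>
→ final value 4

Answer: 4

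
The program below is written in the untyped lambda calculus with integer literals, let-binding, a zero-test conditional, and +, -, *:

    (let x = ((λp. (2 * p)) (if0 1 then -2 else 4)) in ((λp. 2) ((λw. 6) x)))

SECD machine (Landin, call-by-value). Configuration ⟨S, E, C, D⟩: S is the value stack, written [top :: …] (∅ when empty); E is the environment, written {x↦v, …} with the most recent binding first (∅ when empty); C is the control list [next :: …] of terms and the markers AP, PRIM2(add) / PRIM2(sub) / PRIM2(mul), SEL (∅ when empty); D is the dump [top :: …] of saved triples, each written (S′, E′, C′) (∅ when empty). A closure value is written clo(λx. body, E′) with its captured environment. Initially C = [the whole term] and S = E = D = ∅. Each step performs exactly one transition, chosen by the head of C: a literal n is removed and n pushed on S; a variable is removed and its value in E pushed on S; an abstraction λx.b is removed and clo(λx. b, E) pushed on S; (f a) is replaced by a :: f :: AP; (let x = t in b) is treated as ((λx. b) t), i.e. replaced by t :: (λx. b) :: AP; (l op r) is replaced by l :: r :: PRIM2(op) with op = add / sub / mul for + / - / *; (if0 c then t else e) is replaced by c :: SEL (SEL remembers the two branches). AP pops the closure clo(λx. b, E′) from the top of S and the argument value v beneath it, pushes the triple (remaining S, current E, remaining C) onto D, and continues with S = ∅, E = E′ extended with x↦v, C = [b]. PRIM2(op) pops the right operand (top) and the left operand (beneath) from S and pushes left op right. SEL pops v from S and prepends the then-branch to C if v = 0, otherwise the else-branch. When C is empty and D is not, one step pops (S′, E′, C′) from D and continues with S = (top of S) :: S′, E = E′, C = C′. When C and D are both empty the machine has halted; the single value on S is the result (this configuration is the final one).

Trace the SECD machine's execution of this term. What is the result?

Answer: 2

Derivation:
t=0: ⟨S=∅; E=∅; C=[(let x = ((λp. (2 * p)) (if0 1 then -2 else 4)) in ((λp. 2) ((λw. 6) x)))]; D=∅⟩
t=1: ⟨S=∅; E=∅; C=[((λp. (2 * p)) (if0 1 then -2 else 4)) :: (λx. ((λp. 2) ((λw. 6) x))) :: AP]; D=∅⟩
t=2: ⟨S=∅; E=∅; C=[(if0 1 then -2 else 4) :: (λp. (2 * p)) :: AP :: (λx. ((λp. 2) ((λw. 6) x))) :: AP]; D=∅⟩
t=3: ⟨S=∅; E=∅; C=[1 :: SEL :: (λp. (2 * p)) :: AP :: (λx. ((λp. 2) ((λw. 6) x))) :: AP]; D=∅⟩
t=4: ⟨S=[1]; E=∅; C=[SEL :: (λp. (2 * p)) :: AP :: (λx. ((λp. 2) ((λw. 6) x))) :: AP]; D=∅⟩
t=5: ⟨S=∅; E=∅; C=[4 :: (λp. (2 * p)) :: AP :: (λx. ((λp. 2) ((λw. 6) x))) :: AP]; D=∅⟩
t=6: ⟨S=[4]; E=∅; C=[(λp. (2 * p)) :: AP :: (λx. ((λp. 2) ((λw. 6) x))) :: AP]; D=∅⟩
t=7: ⟨S=[clo(λp. (2 * p), ∅) :: 4]; E=∅; C=[AP :: (λx. ((λp. 2) ((λw. 6) x))) :: AP]; D=∅⟩
t=8: ⟨S=∅; E={p↦4}; C=[(2 * p)]; D=[(∅, ∅, [(λx. ((λp. 2) ((λw. 6) x))) :: AP])]⟩
t=9: ⟨S=∅; E={p↦4}; C=[2 :: p :: PRIM2(mul)]; D=[(∅, ∅, [(λx. ((λp. 2) ((λw. 6) x))) :: AP])]⟩
t=10: ⟨S=[2]; E={p↦4}; C=[p :: PRIM2(mul)]; D=[(∅, ∅, [(λx. ((λp. 2) ((λw. 6) x))) :: AP])]⟩
t=11: ⟨S=[4 :: 2]; E={p↦4}; C=[PRIM2(mul)]; D=[(∅, ∅, [(λx. ((λp. 2) ((λw. 6) x))) :: AP])]⟩
t=12: ⟨S=[8]; E={p↦4}; C=∅; D=[(∅, ∅, [(λx. ((λp. 2) ((λw. 6) x))) :: AP])]⟩
t=13: ⟨S=[8]; E=∅; C=[(λx. ((λp. 2) ((λw. 6) x))) :: AP]; D=∅⟩
t=14: ⟨S=[clo(λx. ((λp. 2) ((λw. 6) x)), ∅) :: 8]; E=∅; C=[AP]; D=∅⟩
t=15: ⟨S=∅; E={x↦8}; C=[((λp. 2) ((λw. 6) x))]; D=[(∅, ∅, ∅)]⟩
t=16: ⟨S=∅; E={x↦8}; C=[((λw. 6) x) :: (λp. 2) :: AP]; D=[(∅, ∅, ∅)]⟩
t=17: ⟨S=∅; E={x↦8}; C=[x :: (λw. 6) :: AP :: (λp. 2) :: AP]; D=[(∅, ∅, ∅)]⟩
t=18: ⟨S=[8]; E={x↦8}; C=[(λw. 6) :: AP :: (λp. 2) :: AP]; D=[(∅, ∅, ∅)]⟩
t=19: ⟨S=[clo(λw. 6, {x↦8}) :: 8]; E={x↦8}; C=[AP :: (λp. 2) :: AP]; D=[(∅, ∅, ∅)]⟩
t=20: ⟨S=∅; E={w↦8, x↦8}; C=[6]; D=[(∅, {x↦8}, [(λp. 2) :: AP]) :: (∅, ∅, ∅)]⟩
t=21: ⟨S=[6]; E={w↦8, x↦8}; C=∅; D=[(∅, {x↦8}, [(λp. 2) :: AP]) :: (∅, ∅, ∅)]⟩
t=22: ⟨S=[6]; E={x↦8}; C=[(λp. 2) :: AP]; D=[(∅, ∅, ∅)]⟩
t=23: ⟨S=[clo(λp. 2, {x↦8}) :: 6]; E={x↦8}; C=[AP]; D=[(∅, ∅, ∅)]⟩
t=24: ⟨S=∅; E={p↦6, x↦8}; C=[2]; D=[(∅, {x↦8}, ∅) :: (∅, ∅, ∅)]⟩
t=25: ⟨S=[2]; E={p↦6, x↦8}; C=∅; D=[(∅, {x↦8}, ∅) :: (∅, ∅, ∅)]⟩
t=26: ⟨S=[2]; E={x↦8}; C=∅; D=[(∅, ∅, ∅)]⟩
t=27: ⟨S=[2]; E=∅; C=∅; D=∅⟩
→ final value 2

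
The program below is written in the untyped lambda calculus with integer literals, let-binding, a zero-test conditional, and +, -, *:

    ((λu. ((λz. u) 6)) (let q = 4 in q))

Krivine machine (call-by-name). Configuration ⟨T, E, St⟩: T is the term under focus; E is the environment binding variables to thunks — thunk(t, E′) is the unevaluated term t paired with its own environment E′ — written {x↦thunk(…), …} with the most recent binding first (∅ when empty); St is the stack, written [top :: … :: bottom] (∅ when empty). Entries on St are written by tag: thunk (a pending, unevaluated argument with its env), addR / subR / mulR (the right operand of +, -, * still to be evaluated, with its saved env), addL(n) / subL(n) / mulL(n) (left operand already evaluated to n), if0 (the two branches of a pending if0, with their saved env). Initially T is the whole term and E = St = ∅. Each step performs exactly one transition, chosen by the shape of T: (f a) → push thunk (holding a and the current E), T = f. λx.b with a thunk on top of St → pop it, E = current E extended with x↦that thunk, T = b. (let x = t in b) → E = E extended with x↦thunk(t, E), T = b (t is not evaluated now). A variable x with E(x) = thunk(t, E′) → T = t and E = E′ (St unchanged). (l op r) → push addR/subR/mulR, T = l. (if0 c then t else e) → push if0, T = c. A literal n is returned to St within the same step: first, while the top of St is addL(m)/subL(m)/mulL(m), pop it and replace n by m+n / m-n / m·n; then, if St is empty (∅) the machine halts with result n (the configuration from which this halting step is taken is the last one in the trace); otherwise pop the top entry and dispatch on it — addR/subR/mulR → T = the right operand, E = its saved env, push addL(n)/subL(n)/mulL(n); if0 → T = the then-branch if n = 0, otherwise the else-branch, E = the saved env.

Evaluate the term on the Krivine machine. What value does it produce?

step 0: [T=((λu. ((λz. u) 6)) (let q = 4 in q)) | E=∅ | St=∅]
step 1: [T=(λu. ((λz. u) 6)) | E=∅ | St=[thunk]]
step 2: [T=((λz. u) 6) | E={u↦thunk((let q = 4 in q), ∅)} | St=∅]
step 3: [T=(λz. u) | E={u↦thunk((let q = 4 in q), ∅)} | St=[thunk]]
step 4: [T=u | E={z↦thunk(6, {u↦thunk((let q = 4 in q), ∅)}), u↦thunk((let q = 4 in q), ∅)} | St=∅]
step 5: [T=(let q = 4 in q) | E=∅ | St=∅]
step 6: [T=q | E={q↦thunk(4, ∅)} | St=∅]
step 7: [T=4 | E=∅ | St=∅]
→ final value 4

Answer: 4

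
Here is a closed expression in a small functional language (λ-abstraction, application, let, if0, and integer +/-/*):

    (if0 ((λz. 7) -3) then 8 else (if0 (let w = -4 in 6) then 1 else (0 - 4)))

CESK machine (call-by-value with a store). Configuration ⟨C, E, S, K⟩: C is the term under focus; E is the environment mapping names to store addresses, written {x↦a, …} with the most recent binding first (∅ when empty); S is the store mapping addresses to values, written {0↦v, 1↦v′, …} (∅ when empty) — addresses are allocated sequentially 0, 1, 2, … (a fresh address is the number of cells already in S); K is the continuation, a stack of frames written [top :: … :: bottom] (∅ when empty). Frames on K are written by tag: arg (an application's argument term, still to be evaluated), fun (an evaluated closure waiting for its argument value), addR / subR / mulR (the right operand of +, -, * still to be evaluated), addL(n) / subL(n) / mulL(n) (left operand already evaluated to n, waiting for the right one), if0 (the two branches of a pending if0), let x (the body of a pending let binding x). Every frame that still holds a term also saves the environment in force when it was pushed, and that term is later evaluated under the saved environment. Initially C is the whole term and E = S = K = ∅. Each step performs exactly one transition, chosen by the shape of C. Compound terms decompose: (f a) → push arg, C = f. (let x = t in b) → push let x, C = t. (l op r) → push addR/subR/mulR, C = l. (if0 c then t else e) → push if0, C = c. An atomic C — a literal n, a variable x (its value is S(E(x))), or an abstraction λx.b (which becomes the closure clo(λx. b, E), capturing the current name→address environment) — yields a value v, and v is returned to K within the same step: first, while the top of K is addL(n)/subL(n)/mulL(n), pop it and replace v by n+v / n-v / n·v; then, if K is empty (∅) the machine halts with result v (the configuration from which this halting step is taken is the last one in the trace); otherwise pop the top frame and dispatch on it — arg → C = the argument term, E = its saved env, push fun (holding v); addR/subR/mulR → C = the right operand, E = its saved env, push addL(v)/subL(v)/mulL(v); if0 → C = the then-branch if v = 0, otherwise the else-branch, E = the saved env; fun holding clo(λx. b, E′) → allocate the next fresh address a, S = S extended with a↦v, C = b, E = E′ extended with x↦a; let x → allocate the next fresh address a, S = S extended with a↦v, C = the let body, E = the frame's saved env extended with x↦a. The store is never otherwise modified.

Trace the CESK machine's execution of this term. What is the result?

Answer: -4

Derivation:
0. <C=(if0 ((λz. 7) -3) then 8 else (if0 (let w = -4 in 6) then 1 else (0 - 4))), E=∅, S=∅, K=∅>
1. <C=((λz. 7) -3), E=∅, S=∅, K=[if0]>
2. <C=(λz. 7), E=∅, S=∅, K=[arg :: if0]>
3. <C=-3, E=∅, S=∅, K=[fun :: if0]>
4. <C=7, E={z↦0}, S={0↦-3}, K=[if0]>
5. <C=(if0 (let w = -4 in 6) then 1 else (0 - 4)), E=∅, S={0↦-3}, K=∅>
6. <C=(let w = -4 in 6), E=∅, S={0↦-3}, K=[if0]>
7. <C=-4, E=∅, S={0↦-3}, K=[let w :: if0]>
8. <C=6, E={w↦1}, S={0↦-3, 1↦-4}, K=[if0]>
9. <C=(0 - 4), E=∅, S={0↦-3, 1↦-4}, K=∅>
10. <C=0, E=∅, S={0↦-3, 1↦-4}, K=[subR]>
11. <C=4, E=∅, S={0↦-3, 1↦-4}, K=[subL(0)]>
→ final value -4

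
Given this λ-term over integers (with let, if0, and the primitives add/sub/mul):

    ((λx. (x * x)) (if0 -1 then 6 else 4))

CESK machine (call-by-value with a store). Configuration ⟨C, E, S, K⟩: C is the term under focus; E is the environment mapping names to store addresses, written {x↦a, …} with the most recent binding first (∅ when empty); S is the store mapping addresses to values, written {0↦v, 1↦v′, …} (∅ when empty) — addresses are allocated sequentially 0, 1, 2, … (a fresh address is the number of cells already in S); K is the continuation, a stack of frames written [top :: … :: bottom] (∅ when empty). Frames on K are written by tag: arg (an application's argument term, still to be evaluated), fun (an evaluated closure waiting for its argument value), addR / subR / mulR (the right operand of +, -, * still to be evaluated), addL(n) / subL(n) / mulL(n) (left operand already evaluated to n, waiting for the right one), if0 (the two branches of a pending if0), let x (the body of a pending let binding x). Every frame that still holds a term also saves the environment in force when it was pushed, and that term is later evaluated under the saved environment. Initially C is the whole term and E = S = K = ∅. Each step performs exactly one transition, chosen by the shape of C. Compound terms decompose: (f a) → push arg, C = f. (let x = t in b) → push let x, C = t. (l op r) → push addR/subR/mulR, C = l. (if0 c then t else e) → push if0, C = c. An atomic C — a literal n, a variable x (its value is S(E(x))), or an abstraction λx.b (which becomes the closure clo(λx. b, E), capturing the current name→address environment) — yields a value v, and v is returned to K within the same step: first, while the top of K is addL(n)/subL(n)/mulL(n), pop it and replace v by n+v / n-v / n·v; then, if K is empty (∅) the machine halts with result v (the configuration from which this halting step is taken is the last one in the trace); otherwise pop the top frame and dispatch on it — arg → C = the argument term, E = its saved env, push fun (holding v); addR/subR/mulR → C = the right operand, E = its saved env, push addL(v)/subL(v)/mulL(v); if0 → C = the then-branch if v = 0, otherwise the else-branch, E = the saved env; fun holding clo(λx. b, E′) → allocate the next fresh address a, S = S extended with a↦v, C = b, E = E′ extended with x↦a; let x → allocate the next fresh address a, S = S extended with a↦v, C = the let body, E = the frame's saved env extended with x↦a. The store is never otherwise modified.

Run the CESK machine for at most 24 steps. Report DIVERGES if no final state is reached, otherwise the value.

step 0: <C=((λx. (x * x)) (if0 -1 then 6 else 4)), E=∅, S=∅, K=∅>
step 1: <C=(λx. (x * x)), E=∅, S=∅, K=[arg]>
step 2: <C=(if0 -1 then 6 else 4), E=∅, S=∅, K=[fun]>
step 3: <C=-1, E=∅, S=∅, K=[if0 :: fun]>
step 4: <C=4, E=∅, S=∅, K=[fun]>
step 5: <C=(x * x), E={x↦0}, S={0↦4}, K=∅>
step 6: <C=x, E={x↦0}, S={0↦4}, K=[mulR]>
step 7: <C=x, E={x↦0}, S={0↦4}, K=[mulL(4)]>
→ final value 16

Answer: 16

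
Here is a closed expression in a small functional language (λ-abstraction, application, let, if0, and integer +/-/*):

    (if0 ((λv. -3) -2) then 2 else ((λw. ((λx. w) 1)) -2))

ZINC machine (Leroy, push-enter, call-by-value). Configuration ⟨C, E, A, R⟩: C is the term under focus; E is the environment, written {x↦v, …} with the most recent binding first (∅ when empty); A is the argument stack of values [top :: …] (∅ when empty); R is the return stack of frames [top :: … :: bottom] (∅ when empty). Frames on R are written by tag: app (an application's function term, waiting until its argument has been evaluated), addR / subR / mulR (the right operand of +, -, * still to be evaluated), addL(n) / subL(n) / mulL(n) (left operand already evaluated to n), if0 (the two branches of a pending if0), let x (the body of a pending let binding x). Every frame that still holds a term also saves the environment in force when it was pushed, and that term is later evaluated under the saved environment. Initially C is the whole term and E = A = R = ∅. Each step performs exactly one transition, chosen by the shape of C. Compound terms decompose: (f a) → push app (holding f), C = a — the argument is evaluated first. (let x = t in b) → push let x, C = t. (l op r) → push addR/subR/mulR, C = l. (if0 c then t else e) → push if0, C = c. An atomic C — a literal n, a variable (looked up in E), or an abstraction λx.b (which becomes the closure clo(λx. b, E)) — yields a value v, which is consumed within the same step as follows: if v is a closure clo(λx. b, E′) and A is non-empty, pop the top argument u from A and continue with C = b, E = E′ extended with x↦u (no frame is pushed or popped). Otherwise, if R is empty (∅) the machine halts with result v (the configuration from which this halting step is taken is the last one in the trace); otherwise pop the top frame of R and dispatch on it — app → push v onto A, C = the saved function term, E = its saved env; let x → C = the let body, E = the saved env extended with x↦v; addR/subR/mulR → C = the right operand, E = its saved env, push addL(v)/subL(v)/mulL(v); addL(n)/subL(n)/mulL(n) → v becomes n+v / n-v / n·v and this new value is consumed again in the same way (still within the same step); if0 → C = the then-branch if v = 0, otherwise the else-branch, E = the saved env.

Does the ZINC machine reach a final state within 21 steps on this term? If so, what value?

0. [C=(if0 ((λv. -3) -2) then 2 else ((λw. ((λx. w) 1)) -2)) | E=∅ | A=∅ | R=∅]
1. [C=((λv. -3) -2) | E=∅ | A=∅ | R=[if0]]
2. [C=-2 | E=∅ | A=∅ | R=[app :: if0]]
3. [C=(λv. -3) | E=∅ | A=[-2] | R=[if0]]
4. [C=-3 | E={v↦-2} | A=∅ | R=[if0]]
5. [C=((λw. ((λx. w) 1)) -2) | E=∅ | A=∅ | R=∅]
6. [C=-2 | E=∅ | A=∅ | R=[app]]
7. [C=(λw. ((λx. w) 1)) | E=∅ | A=[-2] | R=∅]
8. [C=((λx. w) 1) | E={w↦-2} | A=∅ | R=∅]
9. [C=1 | E={w↦-2} | A=∅ | R=[app]]
10. [C=(λx. w) | E={w↦-2} | A=[1] | R=∅]
11. [C=w | E={x↦1, w↦-2} | A=∅ | R=∅]
→ final value -2

Answer: -2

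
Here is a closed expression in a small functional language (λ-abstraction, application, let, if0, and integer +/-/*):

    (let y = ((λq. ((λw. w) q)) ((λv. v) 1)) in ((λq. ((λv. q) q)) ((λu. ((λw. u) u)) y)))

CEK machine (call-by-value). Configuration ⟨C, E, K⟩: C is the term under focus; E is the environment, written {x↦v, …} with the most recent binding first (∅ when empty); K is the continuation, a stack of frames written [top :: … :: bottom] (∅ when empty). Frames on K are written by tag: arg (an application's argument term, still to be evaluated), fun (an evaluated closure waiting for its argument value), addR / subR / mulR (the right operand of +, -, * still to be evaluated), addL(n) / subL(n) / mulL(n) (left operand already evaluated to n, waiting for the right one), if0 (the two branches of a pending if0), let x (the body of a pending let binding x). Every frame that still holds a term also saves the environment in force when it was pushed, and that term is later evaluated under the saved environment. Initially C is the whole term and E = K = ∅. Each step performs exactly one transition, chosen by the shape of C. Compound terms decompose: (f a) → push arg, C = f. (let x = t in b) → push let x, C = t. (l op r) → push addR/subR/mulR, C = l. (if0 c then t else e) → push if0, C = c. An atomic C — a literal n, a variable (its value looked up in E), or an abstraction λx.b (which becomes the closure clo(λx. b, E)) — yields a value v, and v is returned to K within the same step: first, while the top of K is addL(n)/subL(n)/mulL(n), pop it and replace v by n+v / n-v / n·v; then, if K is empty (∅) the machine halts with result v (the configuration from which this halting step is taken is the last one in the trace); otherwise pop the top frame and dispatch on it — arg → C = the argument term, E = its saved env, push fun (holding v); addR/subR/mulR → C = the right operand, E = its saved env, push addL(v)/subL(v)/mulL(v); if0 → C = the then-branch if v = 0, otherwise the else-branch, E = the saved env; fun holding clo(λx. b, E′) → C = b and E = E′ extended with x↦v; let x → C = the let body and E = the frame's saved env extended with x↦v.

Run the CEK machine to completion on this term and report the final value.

t=0: [C=(let y = ((λq. ((λw. w) q)) ((λv. v) 1)) in ((λq. ((λv. q) q)) ((λu. ((λw. u) u)) y))) | E=∅ | K=∅]
t=1: [C=((λq. ((λw. w) q)) ((λv. v) 1)) | E=∅ | K=[let y]]
t=2: [C=(λq. ((λw. w) q)) | E=∅ | K=[arg :: let y]]
t=3: [C=((λv. v) 1) | E=∅ | K=[fun :: let y]]
t=4: [C=(λv. v) | E=∅ | K=[arg :: fun :: let y]]
t=5: [C=1 | E=∅ | K=[fun :: fun :: let y]]
t=6: [C=v | E={v↦1} | K=[fun :: let y]]
t=7: [C=((λw. w) q) | E={q↦1} | K=[let y]]
t=8: [C=(λw. w) | E={q↦1} | K=[arg :: let y]]
t=9: [C=q | E={q↦1} | K=[fun :: let y]]
t=10: [C=w | E={w↦1, q↦1} | K=[let y]]
t=11: [C=((λq. ((λv. q) q)) ((λu. ((λw. u) u)) y)) | E={y↦1} | K=∅]
t=12: [C=(λq. ((λv. q) q)) | E={y↦1} | K=[arg]]
t=13: [C=((λu. ((λw. u) u)) y) | E={y↦1} | K=[fun]]
t=14: [C=(λu. ((λw. u) u)) | E={y↦1} | K=[arg :: fun]]
t=15: [C=y | E={y↦1} | K=[fun :: fun]]
t=16: [C=((λw. u) u) | E={u↦1, y↦1} | K=[fun]]
t=17: [C=(λw. u) | E={u↦1, y↦1} | K=[arg :: fun]]
t=18: [C=u | E={u↦1, y↦1} | K=[fun :: fun]]
t=19: [C=u | E={w↦1, u↦1, y↦1} | K=[fun]]
t=20: [C=((λv. q) q) | E={q↦1, y↦1} | K=∅]
t=21: [C=(λv. q) | E={q↦1, y↦1} | K=[arg]]
t=22: [C=q | E={q↦1, y↦1} | K=[fun]]
t=23: [C=q | E={v↦1, q↦1, y↦1} | K=∅]
→ final value 1

Answer: 1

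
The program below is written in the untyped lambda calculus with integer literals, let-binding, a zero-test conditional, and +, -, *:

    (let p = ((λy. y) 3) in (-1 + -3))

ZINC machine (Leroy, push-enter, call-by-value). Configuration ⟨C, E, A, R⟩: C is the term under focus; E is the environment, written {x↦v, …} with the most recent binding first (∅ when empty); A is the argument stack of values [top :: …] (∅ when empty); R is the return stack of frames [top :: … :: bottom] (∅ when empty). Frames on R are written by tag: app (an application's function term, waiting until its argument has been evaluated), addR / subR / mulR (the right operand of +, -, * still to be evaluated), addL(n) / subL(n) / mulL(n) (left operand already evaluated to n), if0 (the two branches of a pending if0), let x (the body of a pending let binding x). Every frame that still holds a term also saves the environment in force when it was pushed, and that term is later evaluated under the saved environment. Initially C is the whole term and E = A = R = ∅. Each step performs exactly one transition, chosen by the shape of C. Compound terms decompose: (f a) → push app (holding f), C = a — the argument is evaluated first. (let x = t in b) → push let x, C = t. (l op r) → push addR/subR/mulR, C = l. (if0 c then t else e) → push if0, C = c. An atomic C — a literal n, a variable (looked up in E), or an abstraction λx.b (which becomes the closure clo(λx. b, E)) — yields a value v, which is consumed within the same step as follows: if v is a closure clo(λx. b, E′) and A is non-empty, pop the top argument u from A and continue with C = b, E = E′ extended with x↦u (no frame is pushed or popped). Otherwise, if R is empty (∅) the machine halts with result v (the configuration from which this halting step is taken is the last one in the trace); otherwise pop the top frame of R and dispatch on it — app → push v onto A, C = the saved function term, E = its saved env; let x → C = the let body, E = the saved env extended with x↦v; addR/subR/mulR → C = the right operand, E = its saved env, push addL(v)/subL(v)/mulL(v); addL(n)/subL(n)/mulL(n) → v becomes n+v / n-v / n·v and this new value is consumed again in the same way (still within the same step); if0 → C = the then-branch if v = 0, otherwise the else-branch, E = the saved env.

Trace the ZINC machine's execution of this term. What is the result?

[0] ⟨C=(let p = ((λy. y) 3) in (-1 + -3)); E=∅; A=∅; R=∅⟩
[1] ⟨C=((λy. y) 3); E=∅; A=∅; R=[let p]⟩
[2] ⟨C=3; E=∅; A=∅; R=[app :: let p]⟩
[3] ⟨C=(λy. y); E=∅; A=[3]; R=[let p]⟩
[4] ⟨C=y; E={y↦3}; A=∅; R=[let p]⟩
[5] ⟨C=(-1 + -3); E={p↦3}; A=∅; R=∅⟩
[6] ⟨C=-1; E={p↦3}; A=∅; R=[addR]⟩
[7] ⟨C=-3; E={p↦3}; A=∅; R=[addL(-1)]⟩
→ final value -4

Answer: -4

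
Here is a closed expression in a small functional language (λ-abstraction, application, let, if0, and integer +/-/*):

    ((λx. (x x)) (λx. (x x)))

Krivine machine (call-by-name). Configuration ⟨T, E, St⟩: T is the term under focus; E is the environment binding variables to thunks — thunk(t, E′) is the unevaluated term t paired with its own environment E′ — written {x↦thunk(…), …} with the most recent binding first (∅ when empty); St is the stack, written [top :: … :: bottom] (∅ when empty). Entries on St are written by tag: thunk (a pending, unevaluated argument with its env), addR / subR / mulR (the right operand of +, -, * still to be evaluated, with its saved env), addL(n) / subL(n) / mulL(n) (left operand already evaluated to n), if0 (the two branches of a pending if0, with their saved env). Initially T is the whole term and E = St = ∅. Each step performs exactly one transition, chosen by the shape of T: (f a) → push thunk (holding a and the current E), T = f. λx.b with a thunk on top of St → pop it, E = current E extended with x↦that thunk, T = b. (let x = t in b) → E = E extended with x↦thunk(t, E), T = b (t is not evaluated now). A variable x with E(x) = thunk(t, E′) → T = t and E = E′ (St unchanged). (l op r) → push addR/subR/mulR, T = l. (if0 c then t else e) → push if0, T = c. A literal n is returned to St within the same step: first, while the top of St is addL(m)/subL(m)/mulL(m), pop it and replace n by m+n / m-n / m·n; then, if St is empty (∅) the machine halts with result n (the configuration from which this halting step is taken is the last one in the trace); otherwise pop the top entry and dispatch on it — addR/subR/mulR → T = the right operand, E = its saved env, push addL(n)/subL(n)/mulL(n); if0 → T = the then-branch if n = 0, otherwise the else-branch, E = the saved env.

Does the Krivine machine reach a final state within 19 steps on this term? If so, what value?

Answer: DIVERGES (no final state within 19 steps)

Execution trace:
[0] ⟨T=((λx. (x x)) (λx. (x x))); E=∅; St=∅⟩
[1] ⟨T=(λx. (x x)); E=∅; St=[thunk]⟩
[2] ⟨T=(x x); E={x↦thunk((λx. (x x)), ∅)}; St=∅⟩
[3] ⟨T=x; E={x↦thunk((λx. (x x)), ∅)}; St=[thunk]⟩
[4] ⟨T=(λx. (x x)); E=∅; St=[thunk]⟩
[5] ⟨T=(x x); E={x↦thunk(x, {x↦thunk((λx. (x x)), ∅)})}; St=∅⟩
[6] ⟨T=x; E={x↦thunk(x, {x↦thunk((λx. (x x)), ∅)})}; St=[thunk]⟩
[7] ⟨T=x; E={x↦thunk((λx. (x x)), ∅)}; St=[thunk]⟩
[8] ⟨T=(λx. (x x)); E=∅; St=[thunk]⟩
[9] ⟨T=(x x); E={x↦thunk(x, {x↦thunk(x, {x↦thunk((λx. (x x)), ∅)})})}; St=∅⟩
[10] ⟨T=x; E={x↦thunk(x, {x↦thunk(x, {x↦thunk((λx. (x x)), ∅)})})}; St=[thunk]⟩
[11] ⟨T=x; E={x↦thunk(x, {x↦thunk((λx. (x x)), ∅)})}; St=[thunk]⟩
[12] ⟨T=x; E={x↦thunk((λx. (x x)), ∅)}; St=[thunk]⟩
[13] ⟨T=(λx. (x x)); E=∅; St=[thunk]⟩
[14] ⟨T=(x x); E={x↦thunk(x, {x↦thunk(x, {x↦thunk(x, {x↦thunk((λx. (x x)), ∅)})})})}; St=∅⟩
[15] ⟨T=x; E={x↦thunk(x, {x↦thunk(x, {x↦thunk(x, {x↦thunk((λx. (x x)), ∅)})})})}; St=[thunk]⟩
[16] ⟨T=x; E={x↦thunk(x, {x↦thunk(x, {x↦thunk((λx. (x x)), ∅)})})}; St=[thunk]⟩
[17] ⟨T=x; E={x↦thunk(x, {x↦thunk((λx. (x x)), ∅)})}; St=[thunk]⟩
[18] ⟨T=x; E={x↦thunk((λx. (x x)), ∅)}; St=[thunk]⟩
[19] ⟨T=(λx. (x x)); E=∅; St=[thunk]⟩
→ 19 transitions taken and the configuration is still not final: no result within 19 steps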